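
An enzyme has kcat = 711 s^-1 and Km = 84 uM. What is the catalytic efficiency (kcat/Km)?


Catalytic efficiency = kcat / Km
= 711 / 84
= 8.4643 uM^-1*s^-1

8.4643 uM^-1*s^-1


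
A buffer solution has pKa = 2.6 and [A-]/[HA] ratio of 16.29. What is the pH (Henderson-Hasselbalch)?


pH = pKa + log10([A-]/[HA])
pH = 2.6 + log10(16.29)
pH = 3.8119

3.8119


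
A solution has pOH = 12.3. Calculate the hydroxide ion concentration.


[OH-] = 10^(-pOH)
[OH-] = 10^(-12.3)
[OH-] = 5.012e-13 M

5.012e-13 M


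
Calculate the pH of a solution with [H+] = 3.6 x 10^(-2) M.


pH = -log10([H+])
pH = -log10(3.6 x 10^(-2))
pH = 1.4437

1.4437


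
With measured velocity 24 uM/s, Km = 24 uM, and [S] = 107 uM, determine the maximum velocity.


Vmax = v * (Km + [S]) / [S]
Vmax = 24 * (24 + 107) / 107
Vmax = 29.3832 uM/s

29.3832 uM/s


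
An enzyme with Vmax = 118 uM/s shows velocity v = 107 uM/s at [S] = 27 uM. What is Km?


Km = [S] * (Vmax - v) / v
Km = 27 * (118 - 107) / 107
Km = 2.7757 uM

2.7757 uM


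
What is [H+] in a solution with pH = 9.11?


[H+] = 10^(-pH)
[H+] = 10^(-9.11)
[H+] = 7.762e-10 M

7.762e-10 M


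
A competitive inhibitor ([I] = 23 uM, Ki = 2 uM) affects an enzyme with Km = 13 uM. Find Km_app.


Km_app = Km * (1 + [I]/Ki)
Km_app = 13 * (1 + 23/2)
Km_app = 162.5 uM

162.5 uM


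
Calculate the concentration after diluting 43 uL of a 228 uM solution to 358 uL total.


C2 = C1 * V1 / V2
C2 = 228 * 43 / 358
C2 = 27.3855 uM

27.3855 uM


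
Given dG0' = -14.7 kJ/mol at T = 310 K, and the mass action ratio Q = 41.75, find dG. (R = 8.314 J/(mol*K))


dG = dG0' + RT * ln(Q) / 1000
dG = -14.7 + 8.314 * 310 * ln(41.75) / 1000
dG = -5.0821 kJ/mol

-5.0821 kJ/mol


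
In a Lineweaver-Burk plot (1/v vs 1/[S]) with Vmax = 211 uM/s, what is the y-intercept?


y-intercept = 1/Vmax
= 1/211
= 0.0047 s/uM

0.0047 s/uM


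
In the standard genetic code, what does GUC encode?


Standard genetic code lookup.
Codon GUC -> Val

Val


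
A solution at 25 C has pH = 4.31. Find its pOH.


pOH = 14 - pH
pOH = 14 - 4.31
pOH = 9.69

9.69


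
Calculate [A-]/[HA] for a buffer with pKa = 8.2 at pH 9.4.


[A-]/[HA] = 10^(pH - pKa)
= 10^(9.4 - 8.2)
= 15.8489

15.8489


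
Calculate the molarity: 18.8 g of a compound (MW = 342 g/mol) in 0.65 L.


C = (mass / MW) / volume
C = (18.8 / 342) / 0.65
C = 0.0846 M

0.0846 M


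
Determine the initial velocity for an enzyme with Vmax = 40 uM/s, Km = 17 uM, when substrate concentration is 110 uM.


v = Vmax * [S] / (Km + [S])
v = 40 * 110 / (17 + 110)
v = 34.6457 uM/s

34.6457 uM/s


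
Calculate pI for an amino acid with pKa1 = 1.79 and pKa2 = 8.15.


pI = (pKa1 + pKa2) / 2
pI = (1.79 + 8.15) / 2
pI = 4.97

4.97


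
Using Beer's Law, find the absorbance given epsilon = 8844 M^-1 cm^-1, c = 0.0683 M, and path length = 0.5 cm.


A = epsilon * c * l
A = 8844 * 0.0683 * 0.5
A = 302.0226

302.0226


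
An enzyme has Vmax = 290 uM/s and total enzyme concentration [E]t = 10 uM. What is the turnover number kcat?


kcat = Vmax / [E]t
kcat = 290 / 10
kcat = 29.0 s^-1

29.0 s^-1


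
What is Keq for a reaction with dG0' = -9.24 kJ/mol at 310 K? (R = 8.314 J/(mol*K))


Keq = exp(-dG0 * 1000 / (R * T))
Keq = exp(-(-9.24) * 1000 / (8.314 * 310))
Keq = 36.0567

36.0567


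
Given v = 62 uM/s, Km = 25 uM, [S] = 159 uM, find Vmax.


Vmax = v * (Km + [S]) / [S]
Vmax = 62 * (25 + 159) / 159
Vmax = 71.7484 uM/s

71.7484 uM/s


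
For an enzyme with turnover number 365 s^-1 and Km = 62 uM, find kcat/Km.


Catalytic efficiency = kcat / Km
= 365 / 62
= 5.8871 uM^-1*s^-1

5.8871 uM^-1*s^-1


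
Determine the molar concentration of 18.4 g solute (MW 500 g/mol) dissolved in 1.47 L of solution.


C = (mass / MW) / volume
C = (18.4 / 500) / 1.47
C = 0.025 M

0.025 M


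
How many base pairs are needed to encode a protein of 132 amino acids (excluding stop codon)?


Each amino acid = 1 codon = 3 bp
bp = 132 * 3 = 396 bp

396 bp


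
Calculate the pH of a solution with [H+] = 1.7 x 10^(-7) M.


pH = -log10([H+])
pH = -log10(1.7 x 10^(-7))
pH = 6.7696

6.7696


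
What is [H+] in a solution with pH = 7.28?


[H+] = 10^(-pH)
[H+] = 10^(-7.28)
[H+] = 5.248e-08 M

5.248e-08 M


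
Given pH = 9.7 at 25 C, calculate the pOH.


pOH = 14 - pH
pOH = 14 - 9.7
pOH = 4.3

4.3


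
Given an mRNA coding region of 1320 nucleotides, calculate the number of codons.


codons = nucleotides / 3
codons = 1320 / 3 = 440

440


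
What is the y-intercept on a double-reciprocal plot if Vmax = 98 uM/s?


y-intercept = 1/Vmax
= 1/98
= 0.0102 s/uM

0.0102 s/uM


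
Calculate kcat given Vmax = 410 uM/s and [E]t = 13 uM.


kcat = Vmax / [E]t
kcat = 410 / 13
kcat = 31.5385 s^-1

31.5385 s^-1


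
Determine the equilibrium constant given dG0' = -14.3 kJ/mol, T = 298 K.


Keq = exp(-dG0 * 1000 / (R * T))
Keq = exp(-(-14.3) * 1000 / (8.314 * 298))
Keq = 321.1087

321.1087


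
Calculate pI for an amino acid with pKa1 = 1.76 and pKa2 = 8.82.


pI = (pKa1 + pKa2) / 2
pI = (1.76 + 8.82) / 2
pI = 5.29

5.29


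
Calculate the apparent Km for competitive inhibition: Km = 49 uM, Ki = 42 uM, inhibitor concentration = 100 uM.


Km_app = Km * (1 + [I]/Ki)
Km_app = 49 * (1 + 100/42)
Km_app = 165.6667 uM

165.6667 uM


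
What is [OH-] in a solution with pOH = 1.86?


[OH-] = 10^(-pOH)
[OH-] = 10^(-1.86)
[OH-] = 0.0138 M

0.0138 M


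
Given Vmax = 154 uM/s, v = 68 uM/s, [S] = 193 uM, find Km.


Km = [S] * (Vmax - v) / v
Km = 193 * (154 - 68) / 68
Km = 244.0882 uM

244.0882 uM


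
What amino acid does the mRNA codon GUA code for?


Standard genetic code lookup.
Codon GUA -> Val

Val


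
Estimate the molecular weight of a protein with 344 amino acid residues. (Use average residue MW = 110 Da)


MW = n_residues * 110 Da
MW = 344 * 110
MW = 37840 Da

37840 Da


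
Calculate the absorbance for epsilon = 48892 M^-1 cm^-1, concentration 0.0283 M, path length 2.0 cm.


A = epsilon * c * l
A = 48892 * 0.0283 * 2.0
A = 2767.2872

2767.2872


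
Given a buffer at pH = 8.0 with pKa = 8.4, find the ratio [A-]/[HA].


[A-]/[HA] = 10^(pH - pKa)
= 10^(8.0 - 8.4)
= 0.3981

0.3981


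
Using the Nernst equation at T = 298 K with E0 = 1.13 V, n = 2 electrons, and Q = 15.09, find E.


E = E0 - (RT/nF) * ln(Q)
E = 1.13 - (8.314 * 298 / (2 * 96485)) * ln(15.09)
E = 1.0952 V

1.0952 V


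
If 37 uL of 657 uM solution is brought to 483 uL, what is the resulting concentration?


C2 = C1 * V1 / V2
C2 = 657 * 37 / 483
C2 = 50.3292 uM

50.3292 uM


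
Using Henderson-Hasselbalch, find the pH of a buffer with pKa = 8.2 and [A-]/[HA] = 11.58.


pH = pKa + log10([A-]/[HA])
pH = 8.2 + log10(11.58)
pH = 9.2637

9.2637


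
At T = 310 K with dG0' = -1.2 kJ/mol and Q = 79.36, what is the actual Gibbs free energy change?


dG = dG0' + RT * ln(Q) / 1000
dG = -1.2 + 8.314 * 310 * ln(79.36) / 1000
dG = 10.0733 kJ/mol

10.0733 kJ/mol


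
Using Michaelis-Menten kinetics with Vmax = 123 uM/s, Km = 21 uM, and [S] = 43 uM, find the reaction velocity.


v = Vmax * [S] / (Km + [S])
v = 123 * 43 / (21 + 43)
v = 82.6406 uM/s

82.6406 uM/s


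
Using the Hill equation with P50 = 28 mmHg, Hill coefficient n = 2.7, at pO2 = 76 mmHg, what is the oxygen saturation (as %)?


Y = pO2^n / (P50^n + pO2^n)
Y = 76^2.7 / (28^2.7 + 76^2.7)
Y = 93.68%

93.68%


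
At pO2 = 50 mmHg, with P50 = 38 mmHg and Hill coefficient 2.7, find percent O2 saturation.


Y = pO2^n / (P50^n + pO2^n)
Y = 50^2.7 / (38^2.7 + 50^2.7)
Y = 67.72%

67.72%


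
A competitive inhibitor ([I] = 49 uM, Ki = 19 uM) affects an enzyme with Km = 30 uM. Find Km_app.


Km_app = Km * (1 + [I]/Ki)
Km_app = 30 * (1 + 49/19)
Km_app = 107.3684 uM

107.3684 uM


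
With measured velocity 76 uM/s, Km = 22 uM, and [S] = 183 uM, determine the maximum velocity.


Vmax = v * (Km + [S]) / [S]
Vmax = 76 * (22 + 183) / 183
Vmax = 85.1366 uM/s

85.1366 uM/s


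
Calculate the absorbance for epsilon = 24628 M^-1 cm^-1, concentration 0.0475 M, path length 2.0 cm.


A = epsilon * c * l
A = 24628 * 0.0475 * 2.0
A = 2339.66

2339.66


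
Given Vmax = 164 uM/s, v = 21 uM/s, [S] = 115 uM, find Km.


Km = [S] * (Vmax - v) / v
Km = 115 * (164 - 21) / 21
Km = 783.0952 uM

783.0952 uM


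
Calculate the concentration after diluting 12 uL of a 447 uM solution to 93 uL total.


C2 = C1 * V1 / V2
C2 = 447 * 12 / 93
C2 = 57.6774 uM

57.6774 uM


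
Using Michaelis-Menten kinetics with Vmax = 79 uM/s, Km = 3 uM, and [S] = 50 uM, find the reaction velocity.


v = Vmax * [S] / (Km + [S])
v = 79 * 50 / (3 + 50)
v = 74.5283 uM/s

74.5283 uM/s


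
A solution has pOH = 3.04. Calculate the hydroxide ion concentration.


[OH-] = 10^(-pOH)
[OH-] = 10^(-3.04)
[OH-] = 9.120e-04 M

9.120e-04 M


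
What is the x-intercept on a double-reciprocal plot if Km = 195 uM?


x-intercept = -1/Km
= -1/195
= -0.0051 1/uM

-0.0051 1/uM


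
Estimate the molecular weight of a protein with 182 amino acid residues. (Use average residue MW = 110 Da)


MW = n_residues * 110 Da
MW = 182 * 110
MW = 20020 Da

20020 Da


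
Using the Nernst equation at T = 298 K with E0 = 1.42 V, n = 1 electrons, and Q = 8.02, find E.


E = E0 - (RT/nF) * ln(Q)
E = 1.42 - (8.314 * 298 / (1 * 96485)) * ln(8.02)
E = 1.3665 V

1.3665 V


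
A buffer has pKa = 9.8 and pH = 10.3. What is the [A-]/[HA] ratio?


[A-]/[HA] = 10^(pH - pKa)
= 10^(10.3 - 9.8)
= 3.1623

3.1623


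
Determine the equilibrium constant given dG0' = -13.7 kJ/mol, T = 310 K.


Keq = exp(-dG0 * 1000 / (R * T))
Keq = exp(-(-13.7) * 1000 / (8.314 * 310))
Keq = 203.478

203.478


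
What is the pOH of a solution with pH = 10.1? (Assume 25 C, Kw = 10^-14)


pOH = 14 - pH
pOH = 14 - 10.1
pOH = 3.9

3.9


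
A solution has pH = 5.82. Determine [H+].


[H+] = 10^(-pH)
[H+] = 10^(-5.82)
[H+] = 1.514e-06 M

1.514e-06 M


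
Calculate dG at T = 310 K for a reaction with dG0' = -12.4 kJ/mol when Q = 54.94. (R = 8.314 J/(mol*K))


dG = dG0' + RT * ln(Q) / 1000
dG = -12.4 + 8.314 * 310 * ln(54.94) / 1000
dG = -2.0746 kJ/mol

-2.0746 kJ/mol


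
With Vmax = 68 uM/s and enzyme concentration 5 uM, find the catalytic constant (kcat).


kcat = Vmax / [E]t
kcat = 68 / 5
kcat = 13.6 s^-1

13.6 s^-1


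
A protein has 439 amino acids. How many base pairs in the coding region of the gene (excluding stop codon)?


Each amino acid = 1 codon = 3 bp
bp = 439 * 3 = 1317 bp

1317 bp


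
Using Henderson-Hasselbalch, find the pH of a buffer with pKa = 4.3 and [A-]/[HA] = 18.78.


pH = pKa + log10([A-]/[HA])
pH = 4.3 + log10(18.78)
pH = 5.5737

5.5737


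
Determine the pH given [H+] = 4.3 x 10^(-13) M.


pH = -log10([H+])
pH = -log10(4.3 x 10^(-13))
pH = 12.3665

12.3665


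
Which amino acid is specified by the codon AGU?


Standard genetic code lookup.
Codon AGU -> Ser

Ser


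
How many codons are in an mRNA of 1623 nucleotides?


codons = nucleotides / 3
codons = 1623 / 3 = 541

541


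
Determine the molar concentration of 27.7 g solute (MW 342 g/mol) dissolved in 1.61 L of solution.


C = (mass / MW) / volume
C = (27.7 / 342) / 1.61
C = 0.0503 M

0.0503 M


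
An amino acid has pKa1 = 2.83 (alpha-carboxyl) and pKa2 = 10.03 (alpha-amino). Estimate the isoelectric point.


pI = (pKa1 + pKa2) / 2
pI = (2.83 + 10.03) / 2
pI = 6.43

6.43


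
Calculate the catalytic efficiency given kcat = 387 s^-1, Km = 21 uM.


Catalytic efficiency = kcat / Km
= 387 / 21
= 18.4286 uM^-1*s^-1

18.4286 uM^-1*s^-1


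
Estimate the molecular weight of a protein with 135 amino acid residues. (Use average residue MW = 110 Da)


MW = n_residues * 110 Da
MW = 135 * 110
MW = 14850 Da

14850 Da


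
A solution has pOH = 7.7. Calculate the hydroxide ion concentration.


[OH-] = 10^(-pOH)
[OH-] = 10^(-7.7)
[OH-] = 1.995e-08 M

1.995e-08 M


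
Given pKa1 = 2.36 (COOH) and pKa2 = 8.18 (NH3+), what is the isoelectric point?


pI = (pKa1 + pKa2) / 2
pI = (2.36 + 8.18) / 2
pI = 5.27

5.27


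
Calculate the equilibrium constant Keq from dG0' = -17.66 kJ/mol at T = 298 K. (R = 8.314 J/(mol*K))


Keq = exp(-dG0 * 1000 / (R * T))
Keq = exp(-(-17.66) * 1000 / (8.314 * 298))
Keq = 1246.3147

1246.3147


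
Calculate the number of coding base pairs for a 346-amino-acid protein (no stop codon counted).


Each amino acid = 1 codon = 3 bp
bp = 346 * 3 = 1038 bp

1038 bp


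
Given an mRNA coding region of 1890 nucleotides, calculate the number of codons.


codons = nucleotides / 3
codons = 1890 / 3 = 630

630


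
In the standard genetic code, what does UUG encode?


Standard genetic code lookup.
Codon UUG -> Leu

Leu


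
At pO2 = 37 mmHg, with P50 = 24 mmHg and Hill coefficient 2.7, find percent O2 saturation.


Y = pO2^n / (P50^n + pO2^n)
Y = 37^2.7 / (24^2.7 + 37^2.7)
Y = 76.29%

76.29%


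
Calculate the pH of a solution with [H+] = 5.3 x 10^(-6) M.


pH = -log10([H+])
pH = -log10(5.3 x 10^(-6))
pH = 5.2757

5.2757


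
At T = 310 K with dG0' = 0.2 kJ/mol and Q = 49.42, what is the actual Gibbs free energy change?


dG = dG0' + RT * ln(Q) / 1000
dG = 0.2 + 8.314 * 310 * ln(49.42) / 1000
dG = 10.2525 kJ/mol

10.2525 kJ/mol


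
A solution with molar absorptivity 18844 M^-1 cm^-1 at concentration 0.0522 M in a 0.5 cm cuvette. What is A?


A = epsilon * c * l
A = 18844 * 0.0522 * 0.5
A = 491.8284

491.8284


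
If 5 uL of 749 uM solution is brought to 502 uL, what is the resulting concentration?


C2 = C1 * V1 / V2
C2 = 749 * 5 / 502
C2 = 7.4602 uM

7.4602 uM


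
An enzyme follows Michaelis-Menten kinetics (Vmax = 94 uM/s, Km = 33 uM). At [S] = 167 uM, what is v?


v = Vmax * [S] / (Km + [S])
v = 94 * 167 / (33 + 167)
v = 78.49 uM/s

78.49 uM/s


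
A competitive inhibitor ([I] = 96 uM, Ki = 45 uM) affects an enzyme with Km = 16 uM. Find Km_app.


Km_app = Km * (1 + [I]/Ki)
Km_app = 16 * (1 + 96/45)
Km_app = 50.1333 uM

50.1333 uM


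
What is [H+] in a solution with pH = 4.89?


[H+] = 10^(-pH)
[H+] = 10^(-4.89)
[H+] = 1.288e-05 M

1.288e-05 M


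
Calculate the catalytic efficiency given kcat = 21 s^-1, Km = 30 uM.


Catalytic efficiency = kcat / Km
= 21 / 30
= 0.7 uM^-1*s^-1

0.7 uM^-1*s^-1


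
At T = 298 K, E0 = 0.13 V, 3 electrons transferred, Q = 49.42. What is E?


E = E0 - (RT/nF) * ln(Q)
E = 0.13 - (8.314 * 298 / (3 * 96485)) * ln(49.42)
E = 0.0966 V

0.0966 V


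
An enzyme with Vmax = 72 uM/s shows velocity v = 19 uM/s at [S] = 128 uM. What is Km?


Km = [S] * (Vmax - v) / v
Km = 128 * (72 - 19) / 19
Km = 357.0526 uM

357.0526 uM


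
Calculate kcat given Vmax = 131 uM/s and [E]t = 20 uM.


kcat = Vmax / [E]t
kcat = 131 / 20
kcat = 6.55 s^-1

6.55 s^-1


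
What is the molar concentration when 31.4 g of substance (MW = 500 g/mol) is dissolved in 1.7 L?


C = (mass / MW) / volume
C = (31.4 / 500) / 1.7
C = 0.0369 M

0.0369 M


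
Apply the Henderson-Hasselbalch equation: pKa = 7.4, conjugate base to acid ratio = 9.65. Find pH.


pH = pKa + log10([A-]/[HA])
pH = 7.4 + log10(9.65)
pH = 8.3845

8.3845


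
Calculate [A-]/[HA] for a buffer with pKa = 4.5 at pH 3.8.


[A-]/[HA] = 10^(pH - pKa)
= 10^(3.8 - 4.5)
= 0.1995

0.1995


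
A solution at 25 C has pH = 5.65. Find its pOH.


pOH = 14 - pH
pOH = 14 - 5.65
pOH = 8.35

8.35


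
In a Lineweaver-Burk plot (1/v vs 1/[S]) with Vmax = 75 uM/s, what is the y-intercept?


y-intercept = 1/Vmax
= 1/75
= 0.0133 s/uM

0.0133 s/uM


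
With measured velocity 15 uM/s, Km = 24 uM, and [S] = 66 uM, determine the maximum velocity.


Vmax = v * (Km + [S]) / [S]
Vmax = 15 * (24 + 66) / 66
Vmax = 20.4545 uM/s

20.4545 uM/s


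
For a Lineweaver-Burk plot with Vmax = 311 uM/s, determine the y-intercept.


y-intercept = 1/Vmax
= 1/311
= 0.0032 s/uM

0.0032 s/uM


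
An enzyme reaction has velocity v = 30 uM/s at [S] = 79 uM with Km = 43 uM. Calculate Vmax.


Vmax = v * (Km + [S]) / [S]
Vmax = 30 * (43 + 79) / 79
Vmax = 46.3291 uM/s

46.3291 uM/s


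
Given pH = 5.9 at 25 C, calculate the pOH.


pOH = 14 - pH
pOH = 14 - 5.9
pOH = 8.1

8.1


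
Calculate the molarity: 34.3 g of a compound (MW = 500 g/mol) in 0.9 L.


C = (mass / MW) / volume
C = (34.3 / 500) / 0.9
C = 0.0762 M

0.0762 M


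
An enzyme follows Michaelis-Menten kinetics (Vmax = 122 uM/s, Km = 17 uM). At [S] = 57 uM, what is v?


v = Vmax * [S] / (Km + [S])
v = 122 * 57 / (17 + 57)
v = 93.973 uM/s

93.973 uM/s


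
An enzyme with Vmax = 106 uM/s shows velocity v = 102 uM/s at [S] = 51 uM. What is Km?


Km = [S] * (Vmax - v) / v
Km = 51 * (106 - 102) / 102
Km = 2.0 uM

2.0 uM


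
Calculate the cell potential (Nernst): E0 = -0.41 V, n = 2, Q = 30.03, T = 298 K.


E = E0 - (RT/nF) * ln(Q)
E = -0.41 - (8.314 * 298 / (2 * 96485)) * ln(30.03)
E = -0.4537 V

-0.4537 V


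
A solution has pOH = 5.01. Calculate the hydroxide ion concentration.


[OH-] = 10^(-pOH)
[OH-] = 10^(-5.01)
[OH-] = 9.772e-06 M

9.772e-06 M


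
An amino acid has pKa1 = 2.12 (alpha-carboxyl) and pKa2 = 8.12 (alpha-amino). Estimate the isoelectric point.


pI = (pKa1 + pKa2) / 2
pI = (2.12 + 8.12) / 2
pI = 5.12

5.12


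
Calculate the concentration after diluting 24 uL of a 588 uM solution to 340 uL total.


C2 = C1 * V1 / V2
C2 = 588 * 24 / 340
C2 = 41.5059 uM

41.5059 uM


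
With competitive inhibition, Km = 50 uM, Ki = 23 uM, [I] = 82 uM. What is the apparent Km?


Km_app = Km * (1 + [I]/Ki)
Km_app = 50 * (1 + 82/23)
Km_app = 228.2609 uM

228.2609 uM


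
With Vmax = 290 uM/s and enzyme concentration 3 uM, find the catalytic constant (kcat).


kcat = Vmax / [E]t
kcat = 290 / 3
kcat = 96.6667 s^-1

96.6667 s^-1


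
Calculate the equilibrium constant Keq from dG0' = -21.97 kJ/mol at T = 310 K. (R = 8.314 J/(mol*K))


Keq = exp(-dG0 * 1000 / (R * T))
Keq = exp(-(-21.97) * 1000 / (8.314 * 310))
Keq = 5035.6228

5035.6228


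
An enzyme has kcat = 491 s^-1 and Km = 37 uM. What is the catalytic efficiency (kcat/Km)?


Catalytic efficiency = kcat / Km
= 491 / 37
= 13.2703 uM^-1*s^-1

13.2703 uM^-1*s^-1


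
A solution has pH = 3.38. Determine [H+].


[H+] = 10^(-pH)
[H+] = 10^(-3.38)
[H+] = 4.169e-04 M

4.169e-04 M


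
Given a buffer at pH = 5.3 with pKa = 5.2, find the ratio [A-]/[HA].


[A-]/[HA] = 10^(pH - pKa)
= 10^(5.3 - 5.2)
= 1.2589

1.2589


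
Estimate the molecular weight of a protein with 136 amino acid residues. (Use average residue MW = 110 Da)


MW = n_residues * 110 Da
MW = 136 * 110
MW = 14960 Da

14960 Da


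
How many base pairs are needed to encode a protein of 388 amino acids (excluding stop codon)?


Each amino acid = 1 codon = 3 bp
bp = 388 * 3 = 1164 bp

1164 bp


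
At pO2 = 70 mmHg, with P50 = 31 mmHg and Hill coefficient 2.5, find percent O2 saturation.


Y = pO2^n / (P50^n + pO2^n)
Y = 70^2.5 / (31^2.5 + 70^2.5)
Y = 88.46%

88.46%


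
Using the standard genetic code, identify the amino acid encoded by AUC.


Standard genetic code lookup.
Codon AUC -> Ile

Ile


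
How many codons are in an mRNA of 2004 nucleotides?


codons = nucleotides / 3
codons = 2004 / 3 = 668

668


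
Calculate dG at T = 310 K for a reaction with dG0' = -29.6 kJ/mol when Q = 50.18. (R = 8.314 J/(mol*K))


dG = dG0' + RT * ln(Q) / 1000
dG = -29.6 + 8.314 * 310 * ln(50.18) / 1000
dG = -19.5081 kJ/mol

-19.5081 kJ/mol


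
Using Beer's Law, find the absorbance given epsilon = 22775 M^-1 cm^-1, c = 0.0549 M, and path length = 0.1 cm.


A = epsilon * c * l
A = 22775 * 0.0549 * 0.1
A = 125.0347

125.0347


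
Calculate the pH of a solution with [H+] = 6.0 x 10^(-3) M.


pH = -log10([H+])
pH = -log10(6.0 x 10^(-3))
pH = 2.2218

2.2218


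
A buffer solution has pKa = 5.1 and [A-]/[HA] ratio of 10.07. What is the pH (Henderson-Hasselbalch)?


pH = pKa + log10([A-]/[HA])
pH = 5.1 + log10(10.07)
pH = 6.103

6.103


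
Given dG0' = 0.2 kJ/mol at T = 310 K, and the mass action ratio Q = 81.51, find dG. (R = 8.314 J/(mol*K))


dG = dG0' + RT * ln(Q) / 1000
dG = 0.2 + 8.314 * 310 * ln(81.51) / 1000
dG = 11.5422 kJ/mol

11.5422 kJ/mol


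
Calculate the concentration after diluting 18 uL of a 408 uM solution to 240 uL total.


C2 = C1 * V1 / V2
C2 = 408 * 18 / 240
C2 = 30.6 uM

30.6 uM


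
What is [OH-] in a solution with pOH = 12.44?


[OH-] = 10^(-pOH)
[OH-] = 10^(-12.44)
[OH-] = 3.631e-13 M

3.631e-13 M


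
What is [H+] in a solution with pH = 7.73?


[H+] = 10^(-pH)
[H+] = 10^(-7.73)
[H+] = 1.862e-08 M

1.862e-08 M


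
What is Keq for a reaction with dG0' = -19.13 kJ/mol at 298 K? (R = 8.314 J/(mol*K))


Keq = exp(-dG0 * 1000 / (R * T))
Keq = exp(-(-19.13) * 1000 / (8.314 * 298))
Keq = 2255.8205

2255.8205


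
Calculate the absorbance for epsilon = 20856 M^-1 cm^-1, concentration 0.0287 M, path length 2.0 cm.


A = epsilon * c * l
A = 20856 * 0.0287 * 2.0
A = 1197.1344

1197.1344


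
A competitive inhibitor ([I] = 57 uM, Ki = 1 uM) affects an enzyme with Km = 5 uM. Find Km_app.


Km_app = Km * (1 + [I]/Ki)
Km_app = 5 * (1 + 57/1)
Km_app = 290.0 uM

290.0 uM


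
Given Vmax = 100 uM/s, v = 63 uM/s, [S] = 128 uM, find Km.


Km = [S] * (Vmax - v) / v
Km = 128 * (100 - 63) / 63
Km = 75.1746 uM

75.1746 uM


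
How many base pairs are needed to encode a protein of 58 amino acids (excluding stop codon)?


Each amino acid = 1 codon = 3 bp
bp = 58 * 3 = 174 bp

174 bp


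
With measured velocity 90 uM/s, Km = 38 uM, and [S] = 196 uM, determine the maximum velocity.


Vmax = v * (Km + [S]) / [S]
Vmax = 90 * (38 + 196) / 196
Vmax = 107.449 uM/s

107.449 uM/s


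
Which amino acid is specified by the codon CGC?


Standard genetic code lookup.
Codon CGC -> Arg

Arg


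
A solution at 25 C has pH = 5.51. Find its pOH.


pOH = 14 - pH
pOH = 14 - 5.51
pOH = 8.49

8.49


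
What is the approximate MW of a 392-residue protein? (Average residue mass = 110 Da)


MW = n_residues * 110 Da
MW = 392 * 110
MW = 43120 Da

43120 Da


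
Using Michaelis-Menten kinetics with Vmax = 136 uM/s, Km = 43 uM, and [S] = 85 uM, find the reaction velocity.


v = Vmax * [S] / (Km + [S])
v = 136 * 85 / (43 + 85)
v = 90.3125 uM/s

90.3125 uM/s


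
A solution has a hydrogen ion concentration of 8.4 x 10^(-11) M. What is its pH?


pH = -log10([H+])
pH = -log10(8.4 x 10^(-11))
pH = 10.0757

10.0757


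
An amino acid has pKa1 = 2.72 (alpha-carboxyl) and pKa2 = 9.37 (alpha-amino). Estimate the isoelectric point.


pI = (pKa1 + pKa2) / 2
pI = (2.72 + 9.37) / 2
pI = 6.045

6.045


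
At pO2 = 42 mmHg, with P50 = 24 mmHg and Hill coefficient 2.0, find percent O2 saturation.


Y = pO2^n / (P50^n + pO2^n)
Y = 42^2.0 / (24^2.0 + 42^2.0)
Y = 75.38%

75.38%


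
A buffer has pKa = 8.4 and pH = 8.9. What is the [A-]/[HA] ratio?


[A-]/[HA] = 10^(pH - pKa)
= 10^(8.9 - 8.4)
= 3.1623

3.1623


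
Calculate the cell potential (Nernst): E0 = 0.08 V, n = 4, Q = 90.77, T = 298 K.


E = E0 - (RT/nF) * ln(Q)
E = 0.08 - (8.314 * 298 / (4 * 96485)) * ln(90.77)
E = 0.0511 V

0.0511 V


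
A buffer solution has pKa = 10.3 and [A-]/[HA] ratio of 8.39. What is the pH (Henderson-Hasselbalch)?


pH = pKa + log10([A-]/[HA])
pH = 10.3 + log10(8.39)
pH = 11.2238

11.2238


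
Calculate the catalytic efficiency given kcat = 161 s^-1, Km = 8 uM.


Catalytic efficiency = kcat / Km
= 161 / 8
= 20.125 uM^-1*s^-1

20.125 uM^-1*s^-1


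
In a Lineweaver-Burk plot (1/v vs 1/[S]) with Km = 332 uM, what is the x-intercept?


x-intercept = -1/Km
= -1/332
= -0.003 1/uM

-0.003 1/uM


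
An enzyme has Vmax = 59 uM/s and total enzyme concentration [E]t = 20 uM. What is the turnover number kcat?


kcat = Vmax / [E]t
kcat = 59 / 20
kcat = 2.95 s^-1

2.95 s^-1


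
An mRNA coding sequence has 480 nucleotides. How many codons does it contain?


codons = nucleotides / 3
codons = 480 / 3 = 160

160


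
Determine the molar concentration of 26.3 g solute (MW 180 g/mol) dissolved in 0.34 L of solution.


C = (mass / MW) / volume
C = (26.3 / 180) / 0.34
C = 0.4297 M

0.4297 M


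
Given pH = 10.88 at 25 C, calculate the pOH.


pOH = 14 - pH
pOH = 14 - 10.88
pOH = 3.12

3.12


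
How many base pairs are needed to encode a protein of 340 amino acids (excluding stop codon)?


Each amino acid = 1 codon = 3 bp
bp = 340 * 3 = 1020 bp

1020 bp


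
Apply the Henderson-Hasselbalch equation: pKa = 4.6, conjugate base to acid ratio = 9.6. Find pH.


pH = pKa + log10([A-]/[HA])
pH = 4.6 + log10(9.6)
pH = 5.5823

5.5823


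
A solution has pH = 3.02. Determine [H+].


[H+] = 10^(-pH)
[H+] = 10^(-3.02)
[H+] = 9.550e-04 M

9.550e-04 M


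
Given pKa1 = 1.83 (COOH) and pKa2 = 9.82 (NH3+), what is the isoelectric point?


pI = (pKa1 + pKa2) / 2
pI = (1.83 + 9.82) / 2
pI = 5.825

5.825


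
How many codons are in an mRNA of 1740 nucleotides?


codons = nucleotides / 3
codons = 1740 / 3 = 580

580


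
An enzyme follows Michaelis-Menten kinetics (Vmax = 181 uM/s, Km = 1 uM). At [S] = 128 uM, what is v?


v = Vmax * [S] / (Km + [S])
v = 181 * 128 / (1 + 128)
v = 179.5969 uM/s

179.5969 uM/s


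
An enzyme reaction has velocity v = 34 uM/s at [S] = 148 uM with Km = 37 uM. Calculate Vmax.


Vmax = v * (Km + [S]) / [S]
Vmax = 34 * (37 + 148) / 148
Vmax = 42.5 uM/s

42.5 uM/s


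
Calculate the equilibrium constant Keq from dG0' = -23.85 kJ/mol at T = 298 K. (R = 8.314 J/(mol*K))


Keq = exp(-dG0 * 1000 / (R * T))
Keq = exp(-(-23.85) * 1000 / (8.314 * 298))
Keq = 15159.1562

15159.1562


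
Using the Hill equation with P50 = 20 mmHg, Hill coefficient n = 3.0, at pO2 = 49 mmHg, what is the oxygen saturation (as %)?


Y = pO2^n / (P50^n + pO2^n)
Y = 49^3.0 / (20^3.0 + 49^3.0)
Y = 93.63%

93.63%


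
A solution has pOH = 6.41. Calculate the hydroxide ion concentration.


[OH-] = 10^(-pOH)
[OH-] = 10^(-6.41)
[OH-] = 3.890e-07 M

3.890e-07 M


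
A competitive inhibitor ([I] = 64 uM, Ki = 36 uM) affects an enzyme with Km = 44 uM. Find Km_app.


Km_app = Km * (1 + [I]/Ki)
Km_app = 44 * (1 + 64/36)
Km_app = 122.2222 uM

122.2222 uM


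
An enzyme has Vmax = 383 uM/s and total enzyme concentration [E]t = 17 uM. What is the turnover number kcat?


kcat = Vmax / [E]t
kcat = 383 / 17
kcat = 22.5294 s^-1

22.5294 s^-1


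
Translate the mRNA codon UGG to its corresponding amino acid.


Standard genetic code lookup.
Codon UGG -> Trp

Trp


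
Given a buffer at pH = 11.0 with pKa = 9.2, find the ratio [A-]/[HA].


[A-]/[HA] = 10^(pH - pKa)
= 10^(11.0 - 9.2)
= 63.0957

63.0957


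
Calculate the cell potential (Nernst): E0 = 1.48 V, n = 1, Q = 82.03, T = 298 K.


E = E0 - (RT/nF) * ln(Q)
E = 1.48 - (8.314 * 298 / (1 * 96485)) * ln(82.03)
E = 1.3668 V

1.3668 V


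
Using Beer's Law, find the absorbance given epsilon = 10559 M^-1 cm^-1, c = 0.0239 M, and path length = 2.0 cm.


A = epsilon * c * l
A = 10559 * 0.0239 * 2.0
A = 504.7202

504.7202


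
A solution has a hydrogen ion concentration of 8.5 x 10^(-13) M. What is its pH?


pH = -log10([H+])
pH = -log10(8.5 x 10^(-13))
pH = 12.0706

12.0706


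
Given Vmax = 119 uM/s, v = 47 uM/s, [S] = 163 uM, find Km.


Km = [S] * (Vmax - v) / v
Km = 163 * (119 - 47) / 47
Km = 249.7021 uM

249.7021 uM


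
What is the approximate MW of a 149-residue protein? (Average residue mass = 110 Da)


MW = n_residues * 110 Da
MW = 149 * 110
MW = 16390 Da

16390 Da


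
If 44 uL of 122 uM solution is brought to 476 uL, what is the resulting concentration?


C2 = C1 * V1 / V2
C2 = 122 * 44 / 476
C2 = 11.2773 uM

11.2773 uM


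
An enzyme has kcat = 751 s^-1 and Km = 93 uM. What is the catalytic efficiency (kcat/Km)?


Catalytic efficiency = kcat / Km
= 751 / 93
= 8.0753 uM^-1*s^-1

8.0753 uM^-1*s^-1


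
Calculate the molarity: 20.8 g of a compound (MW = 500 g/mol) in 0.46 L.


C = (mass / MW) / volume
C = (20.8 / 500) / 0.46
C = 0.0904 M

0.0904 M


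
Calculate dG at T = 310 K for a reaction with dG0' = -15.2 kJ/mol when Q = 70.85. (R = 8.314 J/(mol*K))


dG = dG0' + RT * ln(Q) / 1000
dG = -15.2 + 8.314 * 310 * ln(70.85) / 1000
dG = -4.2191 kJ/mol

-4.2191 kJ/mol


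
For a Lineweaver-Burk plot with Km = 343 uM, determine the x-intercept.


x-intercept = -1/Km
= -1/343
= -0.0029 1/uM

-0.0029 1/uM


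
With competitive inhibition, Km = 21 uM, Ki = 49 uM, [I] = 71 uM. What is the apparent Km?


Km_app = Km * (1 + [I]/Ki)
Km_app = 21 * (1 + 71/49)
Km_app = 51.4286 uM

51.4286 uM


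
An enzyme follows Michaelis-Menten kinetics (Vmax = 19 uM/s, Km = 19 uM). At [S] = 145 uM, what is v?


v = Vmax * [S] / (Km + [S])
v = 19 * 145 / (19 + 145)
v = 16.7988 uM/s

16.7988 uM/s


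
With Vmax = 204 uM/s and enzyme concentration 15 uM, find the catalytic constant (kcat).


kcat = Vmax / [E]t
kcat = 204 / 15
kcat = 13.6 s^-1

13.6 s^-1


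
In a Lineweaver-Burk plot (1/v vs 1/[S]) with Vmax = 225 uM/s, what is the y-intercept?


y-intercept = 1/Vmax
= 1/225
= 0.0044 s/uM

0.0044 s/uM


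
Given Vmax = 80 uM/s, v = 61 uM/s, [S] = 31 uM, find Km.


Km = [S] * (Vmax - v) / v
Km = 31 * (80 - 61) / 61
Km = 9.6557 uM

9.6557 uM


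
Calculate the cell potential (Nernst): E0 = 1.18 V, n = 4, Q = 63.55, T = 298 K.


E = E0 - (RT/nF) * ln(Q)
E = 1.18 - (8.314 * 298 / (4 * 96485)) * ln(63.55)
E = 1.1533 V

1.1533 V


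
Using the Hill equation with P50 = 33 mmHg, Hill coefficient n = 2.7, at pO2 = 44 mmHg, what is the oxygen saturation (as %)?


Y = pO2^n / (P50^n + pO2^n)
Y = 44^2.7 / (33^2.7 + 44^2.7)
Y = 68.5%

68.5%


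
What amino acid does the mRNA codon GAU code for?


Standard genetic code lookup.
Codon GAU -> Asp

Asp


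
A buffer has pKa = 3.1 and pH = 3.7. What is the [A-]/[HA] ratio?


[A-]/[HA] = 10^(pH - pKa)
= 10^(3.7 - 3.1)
= 3.9811

3.9811


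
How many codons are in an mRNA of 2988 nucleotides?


codons = nucleotides / 3
codons = 2988 / 3 = 996

996


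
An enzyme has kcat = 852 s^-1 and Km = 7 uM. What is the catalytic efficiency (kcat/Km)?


Catalytic efficiency = kcat / Km
= 852 / 7
= 121.7143 uM^-1*s^-1

121.7143 uM^-1*s^-1


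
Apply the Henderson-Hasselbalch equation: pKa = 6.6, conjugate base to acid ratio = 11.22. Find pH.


pH = pKa + log10([A-]/[HA])
pH = 6.6 + log10(11.22)
pH = 7.65

7.65


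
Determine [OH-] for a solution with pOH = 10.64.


[OH-] = 10^(-pOH)
[OH-] = 10^(-10.64)
[OH-] = 2.291e-11 M

2.291e-11 M


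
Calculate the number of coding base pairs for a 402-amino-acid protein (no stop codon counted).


Each amino acid = 1 codon = 3 bp
bp = 402 * 3 = 1206 bp

1206 bp


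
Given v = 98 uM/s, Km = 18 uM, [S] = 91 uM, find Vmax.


Vmax = v * (Km + [S]) / [S]
Vmax = 98 * (18 + 91) / 91
Vmax = 117.3846 uM/s

117.3846 uM/s


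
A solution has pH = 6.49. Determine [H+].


[H+] = 10^(-pH)
[H+] = 10^(-6.49)
[H+] = 3.236e-07 M

3.236e-07 M


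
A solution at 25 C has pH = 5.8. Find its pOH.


pOH = 14 - pH
pOH = 14 - 5.8
pOH = 8.2

8.2


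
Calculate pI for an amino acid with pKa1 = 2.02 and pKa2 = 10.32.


pI = (pKa1 + pKa2) / 2
pI = (2.02 + 10.32) / 2
pI = 6.17

6.17


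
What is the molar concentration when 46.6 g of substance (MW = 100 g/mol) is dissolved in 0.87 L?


C = (mass / MW) / volume
C = (46.6 / 100) / 0.87
C = 0.5356 M

0.5356 M


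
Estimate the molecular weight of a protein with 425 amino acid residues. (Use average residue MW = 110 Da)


MW = n_residues * 110 Da
MW = 425 * 110
MW = 46750 Da

46750 Da


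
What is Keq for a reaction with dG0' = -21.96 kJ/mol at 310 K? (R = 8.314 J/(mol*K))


Keq = exp(-dG0 * 1000 / (R * T))
Keq = exp(-(-21.96) * 1000 / (8.314 * 310))
Keq = 5016.1226

5016.1226


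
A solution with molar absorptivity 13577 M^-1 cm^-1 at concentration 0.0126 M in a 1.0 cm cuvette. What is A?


A = epsilon * c * l
A = 13577 * 0.0126 * 1.0
A = 171.0702

171.0702


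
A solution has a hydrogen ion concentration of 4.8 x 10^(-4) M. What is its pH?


pH = -log10([H+])
pH = -log10(4.8 x 10^(-4))
pH = 3.3188

3.3188


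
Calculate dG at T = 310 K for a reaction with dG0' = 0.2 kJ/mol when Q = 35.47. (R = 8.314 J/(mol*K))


dG = dG0' + RT * ln(Q) / 1000
dG = 0.2 + 8.314 * 310 * ln(35.47) / 1000
dG = 9.3977 kJ/mol

9.3977 kJ/mol


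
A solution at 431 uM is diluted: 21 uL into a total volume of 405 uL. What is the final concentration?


C2 = C1 * V1 / V2
C2 = 431 * 21 / 405
C2 = 22.3481 uM

22.3481 uM


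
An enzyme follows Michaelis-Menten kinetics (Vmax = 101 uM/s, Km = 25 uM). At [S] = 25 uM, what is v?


v = Vmax * [S] / (Km + [S])
v = 101 * 25 / (25 + 25)
v = 50.5 uM/s

50.5 uM/s


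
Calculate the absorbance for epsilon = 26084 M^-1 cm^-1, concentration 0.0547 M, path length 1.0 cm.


A = epsilon * c * l
A = 26084 * 0.0547 * 1.0
A = 1426.7948

1426.7948


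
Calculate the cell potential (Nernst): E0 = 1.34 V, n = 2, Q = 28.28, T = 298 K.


E = E0 - (RT/nF) * ln(Q)
E = 1.34 - (8.314 * 298 / (2 * 96485)) * ln(28.28)
E = 1.2971 V

1.2971 V


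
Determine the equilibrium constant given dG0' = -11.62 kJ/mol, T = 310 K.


Keq = exp(-dG0 * 1000 / (R * T))
Keq = exp(-(-11.62) * 1000 / (8.314 * 310))
Keq = 90.7877

90.7877


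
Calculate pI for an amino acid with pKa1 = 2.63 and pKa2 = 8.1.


pI = (pKa1 + pKa2) / 2
pI = (2.63 + 8.1) / 2
pI = 5.365

5.365


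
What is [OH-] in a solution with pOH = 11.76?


[OH-] = 10^(-pOH)
[OH-] = 10^(-11.76)
[OH-] = 1.738e-12 M

1.738e-12 M


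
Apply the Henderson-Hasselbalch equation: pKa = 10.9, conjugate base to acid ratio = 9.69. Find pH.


pH = pKa + log10([A-]/[HA])
pH = 10.9 + log10(9.69)
pH = 11.8863

11.8863


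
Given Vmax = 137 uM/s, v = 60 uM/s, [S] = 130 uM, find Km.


Km = [S] * (Vmax - v) / v
Km = 130 * (137 - 60) / 60
Km = 166.8333 uM

166.8333 uM


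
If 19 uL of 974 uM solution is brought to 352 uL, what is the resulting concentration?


C2 = C1 * V1 / V2
C2 = 974 * 19 / 352
C2 = 52.5739 uM

52.5739 uM


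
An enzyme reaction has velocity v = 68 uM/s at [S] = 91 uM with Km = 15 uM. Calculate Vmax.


Vmax = v * (Km + [S]) / [S]
Vmax = 68 * (15 + 91) / 91
Vmax = 79.2088 uM/s

79.2088 uM/s


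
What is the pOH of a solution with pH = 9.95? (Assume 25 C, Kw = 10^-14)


pOH = 14 - pH
pOH = 14 - 9.95
pOH = 4.05

4.05


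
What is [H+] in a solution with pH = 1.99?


[H+] = 10^(-pH)
[H+] = 10^(-1.99)
[H+] = 0.0102 M

0.0102 M


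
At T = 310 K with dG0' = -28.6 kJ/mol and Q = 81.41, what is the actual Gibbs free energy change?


dG = dG0' + RT * ln(Q) / 1000
dG = -28.6 + 8.314 * 310 * ln(81.41) / 1000
dG = -17.261 kJ/mol

-17.261 kJ/mol


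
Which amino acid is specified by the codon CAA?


Standard genetic code lookup.
Codon CAA -> Gln

Gln


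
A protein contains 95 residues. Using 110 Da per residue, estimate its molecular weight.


MW = n_residues * 110 Da
MW = 95 * 110
MW = 10450 Da

10450 Da


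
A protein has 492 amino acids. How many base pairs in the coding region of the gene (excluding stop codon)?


Each amino acid = 1 codon = 3 bp
bp = 492 * 3 = 1476 bp

1476 bp


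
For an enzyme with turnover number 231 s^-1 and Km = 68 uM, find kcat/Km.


Catalytic efficiency = kcat / Km
= 231 / 68
= 3.3971 uM^-1*s^-1

3.3971 uM^-1*s^-1


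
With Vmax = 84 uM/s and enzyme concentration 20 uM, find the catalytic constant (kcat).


kcat = Vmax / [E]t
kcat = 84 / 20
kcat = 4.2 s^-1

4.2 s^-1


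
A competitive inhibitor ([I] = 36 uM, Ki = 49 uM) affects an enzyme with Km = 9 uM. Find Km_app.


Km_app = Km * (1 + [I]/Ki)
Km_app = 9 * (1 + 36/49)
Km_app = 15.6122 uM

15.6122 uM


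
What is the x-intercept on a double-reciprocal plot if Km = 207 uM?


x-intercept = -1/Km
= -1/207
= -0.0048 1/uM

-0.0048 1/uM


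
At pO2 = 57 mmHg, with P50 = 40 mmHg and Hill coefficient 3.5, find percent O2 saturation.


Y = pO2^n / (P50^n + pO2^n)
Y = 57^3.5 / (40^3.5 + 57^3.5)
Y = 77.55%

77.55%


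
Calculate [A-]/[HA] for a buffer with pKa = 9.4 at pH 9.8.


[A-]/[HA] = 10^(pH - pKa)
= 10^(9.8 - 9.4)
= 2.5119

2.5119


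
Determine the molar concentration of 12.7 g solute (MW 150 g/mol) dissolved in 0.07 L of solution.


C = (mass / MW) / volume
C = (12.7 / 150) / 0.07
C = 1.2095 M

1.2095 M


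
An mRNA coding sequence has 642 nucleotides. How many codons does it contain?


codons = nucleotides / 3
codons = 642 / 3 = 214

214


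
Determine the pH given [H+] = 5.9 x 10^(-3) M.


pH = -log10([H+])
pH = -log10(5.9 x 10^(-3))
pH = 2.2291

2.2291


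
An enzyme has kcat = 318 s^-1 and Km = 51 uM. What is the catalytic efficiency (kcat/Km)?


Catalytic efficiency = kcat / Km
= 318 / 51
= 6.2353 uM^-1*s^-1

6.2353 uM^-1*s^-1


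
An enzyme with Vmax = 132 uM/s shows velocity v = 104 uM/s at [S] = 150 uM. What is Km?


Km = [S] * (Vmax - v) / v
Km = 150 * (132 - 104) / 104
Km = 40.3846 uM

40.3846 uM


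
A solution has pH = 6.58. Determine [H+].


[H+] = 10^(-pH)
[H+] = 10^(-6.58)
[H+] = 2.630e-07 M

2.630e-07 M


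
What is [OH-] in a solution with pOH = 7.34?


[OH-] = 10^(-pOH)
[OH-] = 10^(-7.34)
[OH-] = 4.571e-08 M

4.571e-08 M


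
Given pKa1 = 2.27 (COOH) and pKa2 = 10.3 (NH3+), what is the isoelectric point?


pI = (pKa1 + pKa2) / 2
pI = (2.27 + 10.3) / 2
pI = 6.285

6.285


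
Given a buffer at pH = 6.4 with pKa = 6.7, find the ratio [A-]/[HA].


[A-]/[HA] = 10^(pH - pKa)
= 10^(6.4 - 6.7)
= 0.5012

0.5012


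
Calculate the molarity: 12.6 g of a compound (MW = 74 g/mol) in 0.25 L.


C = (mass / MW) / volume
C = (12.6 / 74) / 0.25
C = 0.6811 M

0.6811 M


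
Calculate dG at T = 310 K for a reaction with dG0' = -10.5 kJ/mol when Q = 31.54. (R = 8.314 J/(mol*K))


dG = dG0' + RT * ln(Q) / 1000
dG = -10.5 + 8.314 * 310 * ln(31.54) / 1000
dG = -1.6049 kJ/mol

-1.6049 kJ/mol


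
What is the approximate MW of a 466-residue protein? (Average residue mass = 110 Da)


MW = n_residues * 110 Da
MW = 466 * 110
MW = 51260 Da

51260 Da


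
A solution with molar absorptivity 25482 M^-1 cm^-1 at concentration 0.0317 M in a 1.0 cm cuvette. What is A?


A = epsilon * c * l
A = 25482 * 0.0317 * 1.0
A = 807.7794

807.7794


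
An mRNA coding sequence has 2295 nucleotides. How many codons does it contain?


codons = nucleotides / 3
codons = 2295 / 3 = 765

765


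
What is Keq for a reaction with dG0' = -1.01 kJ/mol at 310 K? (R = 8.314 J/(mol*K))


Keq = exp(-dG0 * 1000 / (R * T))
Keq = exp(-(-1.01) * 1000 / (8.314 * 310))
Keq = 1.4798

1.4798


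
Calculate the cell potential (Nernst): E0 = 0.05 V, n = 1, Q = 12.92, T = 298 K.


E = E0 - (RT/nF) * ln(Q)
E = 0.05 - (8.314 * 298 / (1 * 96485)) * ln(12.92)
E = -0.0157 V

-0.0157 V


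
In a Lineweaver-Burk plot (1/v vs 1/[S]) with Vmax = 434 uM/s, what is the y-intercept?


y-intercept = 1/Vmax
= 1/434
= 0.0023 s/uM

0.0023 s/uM


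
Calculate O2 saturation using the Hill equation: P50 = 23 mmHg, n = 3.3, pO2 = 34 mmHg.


Y = pO2^n / (P50^n + pO2^n)
Y = 34^3.3 / (23^3.3 + 34^3.3)
Y = 78.41%

78.41%


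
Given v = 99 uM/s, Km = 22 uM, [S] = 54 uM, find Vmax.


Vmax = v * (Km + [S]) / [S]
Vmax = 99 * (22 + 54) / 54
Vmax = 139.3333 uM/s

139.3333 uM/s
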